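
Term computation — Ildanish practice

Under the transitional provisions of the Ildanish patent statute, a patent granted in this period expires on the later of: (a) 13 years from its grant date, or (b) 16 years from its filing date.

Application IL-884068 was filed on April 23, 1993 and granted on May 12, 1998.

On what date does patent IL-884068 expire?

(a) grant + 13 years → 12 May 2011.
(b) filing + 16 years → 23 April 2009.
Later of the two: 12 May 2011.

May 12, 2011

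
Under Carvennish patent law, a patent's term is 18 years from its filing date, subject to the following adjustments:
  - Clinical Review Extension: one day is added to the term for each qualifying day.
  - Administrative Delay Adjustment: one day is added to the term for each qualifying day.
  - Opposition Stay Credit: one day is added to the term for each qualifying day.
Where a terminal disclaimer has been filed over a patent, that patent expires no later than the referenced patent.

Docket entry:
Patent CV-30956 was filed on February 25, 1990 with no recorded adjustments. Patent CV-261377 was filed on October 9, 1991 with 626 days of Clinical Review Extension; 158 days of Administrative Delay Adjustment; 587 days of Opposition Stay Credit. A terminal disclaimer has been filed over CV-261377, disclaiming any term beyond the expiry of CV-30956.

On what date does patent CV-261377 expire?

Natural term of CV-261377:
  Base: filing + 18 years → 9 October 2009.
  Clinical Review Extension: +626 days → 27 June 2011.
  Administrative Delay Adjustment: +158 days → 2 December 2011.
  Opposition Stay Credit: +587 days → 11 July 2013.
Expiry of referenced patent CV-30956:
  Base: filing + 18 years → 25 February 2008.
Terminal disclaimer: CV-261377 expires on the earlier of 11 July 2013 and 25 February 2008.

February 25, 2008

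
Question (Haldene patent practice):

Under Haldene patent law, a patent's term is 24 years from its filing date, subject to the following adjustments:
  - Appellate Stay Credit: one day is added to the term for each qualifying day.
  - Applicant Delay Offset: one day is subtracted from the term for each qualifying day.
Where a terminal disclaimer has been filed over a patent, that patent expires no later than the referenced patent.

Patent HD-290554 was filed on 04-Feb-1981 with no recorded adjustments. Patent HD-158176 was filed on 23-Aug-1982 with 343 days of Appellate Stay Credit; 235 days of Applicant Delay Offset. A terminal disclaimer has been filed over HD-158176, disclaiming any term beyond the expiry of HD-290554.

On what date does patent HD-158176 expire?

2005-02-04

Natural term of HD-158176:
  Base: filing + 24 years → 23 August 2006.
  Appellate Stay Credit: +343 days → 1 August 2007.
  Applicant Delay Offset: −235 days → 9 December 2006.
Expiry of referenced patent HD-290554:
  Base: filing + 24 years → 4 February 2005.
Terminal disclaimer: HD-158176 expires on the earlier of 9 December 2006 and 4 February 2005.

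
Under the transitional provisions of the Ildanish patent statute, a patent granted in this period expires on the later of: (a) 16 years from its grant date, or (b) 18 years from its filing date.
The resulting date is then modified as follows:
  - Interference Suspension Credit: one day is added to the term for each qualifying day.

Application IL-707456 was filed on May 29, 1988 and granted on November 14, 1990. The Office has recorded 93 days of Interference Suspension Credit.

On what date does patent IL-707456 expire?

(a) grant + 16 years → 14 November 2006.
(b) filing + 18 years → 29 May 2006.
Later of the two: 14 November 2006.
Interference Suspension Credit: +93 days → 15 February 2007.

2007-02-15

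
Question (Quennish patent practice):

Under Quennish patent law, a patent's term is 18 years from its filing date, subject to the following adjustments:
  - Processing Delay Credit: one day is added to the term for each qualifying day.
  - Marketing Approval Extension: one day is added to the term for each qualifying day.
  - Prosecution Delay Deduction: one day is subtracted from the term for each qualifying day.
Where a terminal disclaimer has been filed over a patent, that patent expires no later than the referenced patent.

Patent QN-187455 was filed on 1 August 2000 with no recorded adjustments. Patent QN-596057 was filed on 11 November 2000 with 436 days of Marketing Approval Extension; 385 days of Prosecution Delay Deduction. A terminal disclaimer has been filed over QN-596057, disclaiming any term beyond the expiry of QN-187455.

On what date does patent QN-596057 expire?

Natural term of QN-596057:
  Base: filing + 18 years → 11 November 2018.
  Marketing Approval Extension: +436 days → 21 January 2020.
  Prosecution Delay Deduction: −385 days → 1 January 2019.
Expiry of referenced patent QN-187455:
  Base: filing + 18 years → 1 August 2018.
Terminal disclaimer: QN-596057 expires on the earlier of 1 January 2019 and 1 August 2018.

August 1, 2018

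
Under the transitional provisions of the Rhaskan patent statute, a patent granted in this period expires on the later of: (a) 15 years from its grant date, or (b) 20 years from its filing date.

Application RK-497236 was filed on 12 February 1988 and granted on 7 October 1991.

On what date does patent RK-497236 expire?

(a) grant + 15 years → 7 October 2006.
(b) filing + 20 years → 12 February 2008.
Later of the two: 12 February 2008.

February 12, 2008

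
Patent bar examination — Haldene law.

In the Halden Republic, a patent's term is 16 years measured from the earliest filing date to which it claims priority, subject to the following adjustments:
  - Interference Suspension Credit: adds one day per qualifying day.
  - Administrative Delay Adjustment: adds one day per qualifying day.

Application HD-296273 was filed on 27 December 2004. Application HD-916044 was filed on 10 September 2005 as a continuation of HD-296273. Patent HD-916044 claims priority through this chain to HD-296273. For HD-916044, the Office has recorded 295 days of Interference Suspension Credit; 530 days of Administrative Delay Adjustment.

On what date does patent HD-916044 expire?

2023-04-01

Earliest priority filing: 27 December 2004.
Base term: 27 December 2004 + 16 years → 27 December 2020.
Interference Suspension Credit: +295 days → 18 October 2021.
Administrative Delay Adjustment: +530 days → 1 April 2023.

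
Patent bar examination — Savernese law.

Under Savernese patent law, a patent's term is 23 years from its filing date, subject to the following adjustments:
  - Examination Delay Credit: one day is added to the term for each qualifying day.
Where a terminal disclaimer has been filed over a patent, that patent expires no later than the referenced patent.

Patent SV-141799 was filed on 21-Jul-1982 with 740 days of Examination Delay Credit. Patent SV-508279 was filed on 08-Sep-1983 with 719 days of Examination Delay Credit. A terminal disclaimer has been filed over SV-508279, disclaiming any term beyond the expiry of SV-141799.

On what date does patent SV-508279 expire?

2007-07-31

Natural term of SV-508279:
  Base: filing + 23 years → 8 September 2006.
  Examination Delay Credit: +719 days → 27 August 2008.
Expiry of referenced patent SV-141799:
  Base: filing + 23 years → 21 July 2005.
  Examination Delay Credit: +740 days → 31 July 2007.
Terminal disclaimer: SV-508279 expires on the earlier of 27 August 2008 and 31 July 2007.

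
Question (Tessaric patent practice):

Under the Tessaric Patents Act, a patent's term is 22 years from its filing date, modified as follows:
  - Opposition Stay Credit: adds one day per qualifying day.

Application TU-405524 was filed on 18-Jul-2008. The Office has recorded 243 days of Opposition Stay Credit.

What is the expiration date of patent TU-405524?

March 18, 2031

Base term: filing date + 22 years → 18 July 2030.
Opposition Stay Credit: +243 days → 18 March 2031.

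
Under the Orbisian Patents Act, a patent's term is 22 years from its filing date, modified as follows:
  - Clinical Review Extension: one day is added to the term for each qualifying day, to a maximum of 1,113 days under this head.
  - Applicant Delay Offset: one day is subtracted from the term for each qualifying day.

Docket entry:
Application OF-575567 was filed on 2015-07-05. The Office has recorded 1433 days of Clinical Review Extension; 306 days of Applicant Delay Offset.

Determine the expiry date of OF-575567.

Base term: filing date + 22 years → 5 July 2037.
Clinical Review Extension: 1433 days claimed exceeds the 1113-day cap, so +1113 days → 22 July 2040.
Applicant Delay Offset: −306 days → 20 September 2039.

September 20, 2039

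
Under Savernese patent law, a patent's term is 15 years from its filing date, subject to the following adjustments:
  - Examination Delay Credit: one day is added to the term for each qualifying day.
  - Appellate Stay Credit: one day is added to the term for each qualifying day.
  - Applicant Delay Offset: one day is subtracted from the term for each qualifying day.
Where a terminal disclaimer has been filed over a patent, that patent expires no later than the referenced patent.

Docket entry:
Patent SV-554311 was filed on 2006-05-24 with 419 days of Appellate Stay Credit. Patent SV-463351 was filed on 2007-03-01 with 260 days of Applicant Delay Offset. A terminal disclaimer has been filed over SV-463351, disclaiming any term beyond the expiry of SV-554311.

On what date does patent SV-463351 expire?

2021-06-14

Natural term of SV-463351:
  Base: filing + 15 years → 1 March 2022.
  Applicant Delay Offset: −260 days → 14 June 2021.
Expiry of referenced patent SV-554311:
  Base: filing + 15 years → 24 May 2021.
  Appellate Stay Credit: +419 days → 17 July 2022.
Terminal disclaimer: SV-463351 expires on the earlier of 14 June 2021 and 17 July 2022.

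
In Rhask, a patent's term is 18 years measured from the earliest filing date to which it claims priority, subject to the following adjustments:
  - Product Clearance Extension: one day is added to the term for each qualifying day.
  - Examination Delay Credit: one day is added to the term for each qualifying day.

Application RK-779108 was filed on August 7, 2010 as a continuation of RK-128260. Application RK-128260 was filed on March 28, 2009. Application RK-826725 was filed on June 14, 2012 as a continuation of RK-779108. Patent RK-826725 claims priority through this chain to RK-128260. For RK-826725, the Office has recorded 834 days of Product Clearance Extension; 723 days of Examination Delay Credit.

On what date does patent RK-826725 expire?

July 2, 2031

Earliest priority filing: 28 March 2009.
Base term: 28 March 2009 + 18 years → 28 March 2027.
Product Clearance Extension: +834 days → 9 July 2029.
Examination Delay Credit: +723 days → 2 July 2031.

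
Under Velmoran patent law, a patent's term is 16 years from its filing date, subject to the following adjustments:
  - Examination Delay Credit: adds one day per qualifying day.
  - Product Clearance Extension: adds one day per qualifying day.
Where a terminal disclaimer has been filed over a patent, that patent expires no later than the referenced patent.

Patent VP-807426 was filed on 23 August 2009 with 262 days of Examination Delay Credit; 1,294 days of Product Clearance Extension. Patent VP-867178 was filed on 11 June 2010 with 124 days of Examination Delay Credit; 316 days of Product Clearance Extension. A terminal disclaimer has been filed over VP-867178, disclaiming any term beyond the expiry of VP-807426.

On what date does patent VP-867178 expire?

Natural term of VP-867178:
  Base: filing + 16 years → 11 June 2026.
  Examination Delay Credit: +124 days → 13 October 2026.
  Product Clearance Extension: +316 days → 25 August 2027.
Expiry of referenced patent VP-807426:
  Base: filing + 16 years → 23 August 2025.
  Examination Delay Credit: +262 days → 12 May 2026.
  Product Clearance Extension: +1294 days → 26 November 2029.
Terminal disclaimer: VP-867178 expires on the earlier of 25 August 2027 and 26 November 2029.

August 25, 2027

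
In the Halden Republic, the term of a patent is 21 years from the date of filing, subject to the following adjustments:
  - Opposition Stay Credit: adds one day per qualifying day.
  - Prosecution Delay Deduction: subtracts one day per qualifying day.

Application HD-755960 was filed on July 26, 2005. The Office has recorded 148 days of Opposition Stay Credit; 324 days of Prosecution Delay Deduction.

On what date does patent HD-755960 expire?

January 31, 2026

Base term: filing date + 21 years → 26 July 2026.
Opposition Stay Credit: +148 days → 21 December 2026.
Prosecution Delay Deduction: −324 days → 31 January 2026.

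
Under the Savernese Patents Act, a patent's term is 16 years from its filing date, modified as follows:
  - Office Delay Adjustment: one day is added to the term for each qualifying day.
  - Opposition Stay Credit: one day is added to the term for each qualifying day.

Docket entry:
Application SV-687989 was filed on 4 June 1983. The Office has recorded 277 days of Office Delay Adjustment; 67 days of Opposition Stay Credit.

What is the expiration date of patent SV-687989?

Base term: filing date + 16 years → 4 June 1999.
Office Delay Adjustment: +277 days → 7 March 2000.
Opposition Stay Credit: +67 days → 13 May 2000.

May 13, 2000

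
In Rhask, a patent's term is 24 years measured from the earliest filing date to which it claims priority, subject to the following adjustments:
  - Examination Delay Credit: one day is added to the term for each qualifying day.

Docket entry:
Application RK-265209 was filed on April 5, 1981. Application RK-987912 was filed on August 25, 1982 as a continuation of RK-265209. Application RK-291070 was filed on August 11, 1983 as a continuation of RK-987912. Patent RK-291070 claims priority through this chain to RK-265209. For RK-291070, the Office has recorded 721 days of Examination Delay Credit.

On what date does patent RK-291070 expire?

March 27, 2007

Earliest priority filing: 5 April 1981.
Base term: 5 April 1981 + 24 years → 5 April 2005.
Examination Delay Credit: +721 days → 27 March 2007.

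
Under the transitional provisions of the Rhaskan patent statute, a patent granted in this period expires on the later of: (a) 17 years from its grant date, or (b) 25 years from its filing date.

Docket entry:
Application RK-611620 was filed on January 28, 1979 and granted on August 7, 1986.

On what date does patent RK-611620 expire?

2004-01-28

(a) grant + 17 years → 7 August 2003.
(b) filing + 25 years → 28 January 2004.
Later of the two: 28 January 2004.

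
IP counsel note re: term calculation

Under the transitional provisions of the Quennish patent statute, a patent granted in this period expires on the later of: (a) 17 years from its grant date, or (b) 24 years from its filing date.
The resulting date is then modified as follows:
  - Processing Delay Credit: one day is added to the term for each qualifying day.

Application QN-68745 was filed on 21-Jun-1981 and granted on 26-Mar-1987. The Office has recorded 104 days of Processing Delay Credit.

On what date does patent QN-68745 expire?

2005-10-03

(a) grant + 17 years → 26 March 2004.
(b) filing + 24 years → 21 June 2005.
Later of the two: 21 June 2005.
Processing Delay Credit: +104 days → 3 October 2005.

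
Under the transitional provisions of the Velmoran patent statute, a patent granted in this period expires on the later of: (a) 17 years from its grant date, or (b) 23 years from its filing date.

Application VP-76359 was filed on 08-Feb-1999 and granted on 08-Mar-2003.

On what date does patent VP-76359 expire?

(a) grant + 17 years → 8 March 2020.
(b) filing + 23 years → 8 February 2022.
Later of the two: 8 February 2022.

2022-02-08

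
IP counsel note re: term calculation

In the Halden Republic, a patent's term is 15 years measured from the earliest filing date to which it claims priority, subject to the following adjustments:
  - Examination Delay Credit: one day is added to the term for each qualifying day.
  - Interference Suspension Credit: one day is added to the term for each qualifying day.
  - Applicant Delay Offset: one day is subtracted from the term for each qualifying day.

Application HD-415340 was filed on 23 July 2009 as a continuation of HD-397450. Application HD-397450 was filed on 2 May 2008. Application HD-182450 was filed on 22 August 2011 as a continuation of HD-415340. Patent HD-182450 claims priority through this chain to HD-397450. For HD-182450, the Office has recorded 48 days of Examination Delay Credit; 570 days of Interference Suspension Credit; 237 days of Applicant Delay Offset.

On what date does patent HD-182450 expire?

Earliest priority filing: 2 May 2008.
Base term: 2 May 2008 + 15 years → 2 May 2023.
Examination Delay Credit: +48 days → 19 June 2023.
Interference Suspension Credit: +570 days → 9 January 2025.
Applicant Delay Offset: −237 days → 17 May 2024.

2024-05-17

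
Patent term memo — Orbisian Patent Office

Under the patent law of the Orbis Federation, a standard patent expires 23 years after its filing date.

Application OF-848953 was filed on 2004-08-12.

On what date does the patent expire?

Filing date + 23 years → 12 August 2027.

2027-08-12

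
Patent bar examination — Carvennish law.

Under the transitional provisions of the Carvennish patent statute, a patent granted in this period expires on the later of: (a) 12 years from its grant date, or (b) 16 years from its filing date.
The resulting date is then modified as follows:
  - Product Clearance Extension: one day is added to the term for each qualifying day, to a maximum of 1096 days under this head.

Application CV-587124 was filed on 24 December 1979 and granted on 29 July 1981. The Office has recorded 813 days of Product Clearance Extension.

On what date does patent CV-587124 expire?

(a) grant + 12 years → 29 July 1993.
(b) filing + 16 years → 24 December 1995.
Later of the two: 24 December 1995.
Product Clearance Extension: 813 days (within the 1096-day cap) → +813 days → 16 March 1998.

1998-03-16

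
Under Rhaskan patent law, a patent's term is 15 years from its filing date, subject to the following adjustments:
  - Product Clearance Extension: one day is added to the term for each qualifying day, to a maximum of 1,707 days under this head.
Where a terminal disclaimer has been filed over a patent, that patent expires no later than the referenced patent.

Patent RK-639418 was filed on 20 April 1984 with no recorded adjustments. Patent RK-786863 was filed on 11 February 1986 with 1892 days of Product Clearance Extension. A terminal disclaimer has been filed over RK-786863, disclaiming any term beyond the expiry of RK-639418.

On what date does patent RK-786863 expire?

Natural term of RK-786863:
  Base: filing + 15 years → 11 February 2001.
  Product Clearance Extension: 1892 days claimed exceeds the 1707-day cap, so +1707 days → 15 October 2005.
Expiry of referenced patent RK-639418:
  Base: filing + 15 years → 20 April 1999.
Terminal disclaimer: RK-786863 expires on the earlier of 15 October 2005 and 20 April 1999.

1999-04-20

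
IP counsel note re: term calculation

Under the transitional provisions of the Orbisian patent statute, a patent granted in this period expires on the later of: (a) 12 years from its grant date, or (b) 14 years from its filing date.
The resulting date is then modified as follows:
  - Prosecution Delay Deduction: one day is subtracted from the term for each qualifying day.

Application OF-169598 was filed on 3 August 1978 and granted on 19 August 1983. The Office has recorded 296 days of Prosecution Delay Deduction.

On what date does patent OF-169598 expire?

1994-10-27

(a) grant + 12 years → 19 August 1995.
(b) filing + 14 years → 3 August 1992.
Later of the two: 19 August 1995.
Prosecution Delay Deduction: −296 days → 27 October 1994.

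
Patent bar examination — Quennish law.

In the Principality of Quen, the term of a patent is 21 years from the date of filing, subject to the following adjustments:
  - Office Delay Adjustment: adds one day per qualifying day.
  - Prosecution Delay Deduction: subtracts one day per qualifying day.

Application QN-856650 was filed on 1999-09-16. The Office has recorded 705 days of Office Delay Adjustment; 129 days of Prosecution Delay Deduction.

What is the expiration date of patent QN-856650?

2022-04-15

Base term: filing date + 21 years → 16 September 2020.
Office Delay Adjustment: +705 days → 22 August 2022.
Prosecution Delay Deduction: −129 days → 15 April 2022.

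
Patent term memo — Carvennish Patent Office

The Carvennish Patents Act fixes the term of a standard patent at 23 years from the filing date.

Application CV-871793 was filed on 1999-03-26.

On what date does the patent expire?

Filing date + 23 years → 26 March 2022.

March 26, 2022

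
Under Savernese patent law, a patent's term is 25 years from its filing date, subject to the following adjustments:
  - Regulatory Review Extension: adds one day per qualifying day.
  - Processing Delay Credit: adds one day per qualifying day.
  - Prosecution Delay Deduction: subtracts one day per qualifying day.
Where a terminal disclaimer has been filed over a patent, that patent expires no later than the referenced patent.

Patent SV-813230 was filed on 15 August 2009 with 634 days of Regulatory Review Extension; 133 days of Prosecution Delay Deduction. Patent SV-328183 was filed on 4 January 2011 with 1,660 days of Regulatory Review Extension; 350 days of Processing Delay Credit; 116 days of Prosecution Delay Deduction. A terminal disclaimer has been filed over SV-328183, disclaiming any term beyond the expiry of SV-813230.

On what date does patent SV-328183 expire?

December 29, 2035

Natural term of SV-328183:
  Base: filing + 25 years → 4 January 2036.
  Regulatory Review Extension: +1660 days → 21 July 2040.
  Processing Delay Credit: +350 days → 6 July 2041.
  Prosecution Delay Deduction: −116 days → 12 March 2041.
Expiry of referenced patent SV-813230:
  Base: filing + 25 years → 15 August 2034.
  Regulatory Review Extension: +634 days → 10 May 2036.
  Prosecution Delay Deduction: −133 days → 29 December 2035.
Terminal disclaimer: SV-328183 expires on the earlier of 12 March 2041 and 29 December 2035.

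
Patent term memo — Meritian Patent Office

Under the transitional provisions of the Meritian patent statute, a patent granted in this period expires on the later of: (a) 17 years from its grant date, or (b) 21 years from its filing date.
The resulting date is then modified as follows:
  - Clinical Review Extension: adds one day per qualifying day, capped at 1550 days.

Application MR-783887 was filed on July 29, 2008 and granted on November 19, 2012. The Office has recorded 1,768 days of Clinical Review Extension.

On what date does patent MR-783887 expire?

(a) grant + 17 years → 19 November 2029.
(b) filing + 21 years → 29 July 2029.
Later of the two: 19 November 2029.
Clinical Review Extension: 1768 days claimed exceeds the 1550-day cap, so +1550 days → 16 February 2034.

2034-02-16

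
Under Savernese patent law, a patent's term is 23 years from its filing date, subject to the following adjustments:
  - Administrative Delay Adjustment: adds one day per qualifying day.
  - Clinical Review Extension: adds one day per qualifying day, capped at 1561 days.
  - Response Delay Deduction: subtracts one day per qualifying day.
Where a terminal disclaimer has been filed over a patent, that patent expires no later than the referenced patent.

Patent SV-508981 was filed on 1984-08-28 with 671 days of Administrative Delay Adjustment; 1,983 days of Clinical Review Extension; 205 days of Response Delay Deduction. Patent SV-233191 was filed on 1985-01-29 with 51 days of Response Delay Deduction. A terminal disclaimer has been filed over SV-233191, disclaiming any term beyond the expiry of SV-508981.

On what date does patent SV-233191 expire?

2007-12-09

Natural term of SV-233191:
  Base: filing + 23 years → 29 January 2008.
  Response Delay Deduction: −51 days → 9 December 2007.
Expiry of referenced patent SV-508981:
  Base: filing + 23 years → 28 August 2007.
  Administrative Delay Adjustment: +671 days → 29 June 2009.
  Clinical Review Extension: 1983 days claimed exceeds the 1561-day cap, so +1561 days → 7 October 2013.
  Response Delay Deduction: −205 days → 16 March 2013.
Terminal disclaimer: SV-233191 expires on the earlier of 9 December 2007 and 16 March 2013.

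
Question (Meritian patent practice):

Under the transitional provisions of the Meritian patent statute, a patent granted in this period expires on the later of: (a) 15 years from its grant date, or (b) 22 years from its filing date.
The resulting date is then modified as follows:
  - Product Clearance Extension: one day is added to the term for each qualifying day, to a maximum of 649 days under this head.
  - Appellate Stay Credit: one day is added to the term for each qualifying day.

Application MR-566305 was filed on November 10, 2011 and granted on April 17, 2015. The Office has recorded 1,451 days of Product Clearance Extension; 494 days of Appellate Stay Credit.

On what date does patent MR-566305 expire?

(a) grant + 15 years → 17 April 2030.
(b) filing + 22 years → 10 November 2033.
Later of the two: 10 November 2033.
Product Clearance Extension: 1451 days claimed exceeds the 649-day cap, so +649 days → 21 August 2035.
Appellate Stay Credit: +494 days → 27 December 2036.

December 27, 2036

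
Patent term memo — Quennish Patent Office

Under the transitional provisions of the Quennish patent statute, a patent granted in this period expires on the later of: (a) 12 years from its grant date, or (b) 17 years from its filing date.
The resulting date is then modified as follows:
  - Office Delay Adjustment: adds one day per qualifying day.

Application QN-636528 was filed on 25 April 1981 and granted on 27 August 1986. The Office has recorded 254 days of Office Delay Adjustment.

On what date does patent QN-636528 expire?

1999-05-08

(a) grant + 12 years → 27 August 1998.
(b) filing + 17 years → 25 April 1998.
Later of the two: 27 August 1998.
Office Delay Adjustment: +254 days → 8 May 1999.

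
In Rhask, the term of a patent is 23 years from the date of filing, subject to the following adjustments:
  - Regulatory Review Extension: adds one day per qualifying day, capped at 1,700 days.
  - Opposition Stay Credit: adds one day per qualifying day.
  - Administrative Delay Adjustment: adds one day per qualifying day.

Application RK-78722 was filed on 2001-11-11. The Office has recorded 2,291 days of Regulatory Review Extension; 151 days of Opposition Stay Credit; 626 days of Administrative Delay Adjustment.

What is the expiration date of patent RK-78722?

Base term: filing date + 23 years → 11 November 2024.
Regulatory Review Extension: 2291 days claimed exceeds the 1700-day cap, so +1700 days → 8 July 2029.
Opposition Stay Credit: +151 days → 6 December 2029.
Administrative Delay Adjustment: +626 days → 24 August 2031.

August 24, 2031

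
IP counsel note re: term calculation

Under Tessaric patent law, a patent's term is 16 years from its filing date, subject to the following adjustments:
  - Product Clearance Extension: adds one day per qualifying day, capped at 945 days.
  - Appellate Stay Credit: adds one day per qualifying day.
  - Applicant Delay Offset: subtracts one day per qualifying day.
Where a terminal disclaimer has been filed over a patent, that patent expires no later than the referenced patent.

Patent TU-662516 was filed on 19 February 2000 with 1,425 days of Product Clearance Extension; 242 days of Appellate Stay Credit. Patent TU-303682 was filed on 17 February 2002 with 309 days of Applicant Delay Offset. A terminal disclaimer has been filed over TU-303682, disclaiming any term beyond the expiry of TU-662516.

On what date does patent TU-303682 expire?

Natural term of TU-303682:
  Base: filing + 16 years → 17 February 2018.
  Applicant Delay Offset: −309 days → 14 April 2017.
Expiry of referenced patent TU-662516:
  Base: filing + 16 years → 19 February 2016.
  Product Clearance Extension: 1425 days claimed exceeds the 945-day cap, so +945 days → 21 September 2018.
  Appellate Stay Credit: +242 days → 21 May 2019.
Terminal disclaimer: TU-303682 expires on the earlier of 14 April 2017 and 21 May 2019.

April 14, 2017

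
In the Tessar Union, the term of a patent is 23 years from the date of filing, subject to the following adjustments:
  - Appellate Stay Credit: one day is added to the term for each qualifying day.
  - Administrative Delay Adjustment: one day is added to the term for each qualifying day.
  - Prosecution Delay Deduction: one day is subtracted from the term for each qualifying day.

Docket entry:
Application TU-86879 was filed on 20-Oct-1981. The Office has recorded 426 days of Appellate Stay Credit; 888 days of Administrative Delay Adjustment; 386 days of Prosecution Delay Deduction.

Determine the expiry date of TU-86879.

May 6, 2007

Base term: filing date + 23 years → 20 October 2004.
Appellate Stay Credit: +426 days → 20 December 2005.
Administrative Delay Adjustment: +888 days → 26 May 2008.
Prosecution Delay Deduction: −386 days → 6 May 2007.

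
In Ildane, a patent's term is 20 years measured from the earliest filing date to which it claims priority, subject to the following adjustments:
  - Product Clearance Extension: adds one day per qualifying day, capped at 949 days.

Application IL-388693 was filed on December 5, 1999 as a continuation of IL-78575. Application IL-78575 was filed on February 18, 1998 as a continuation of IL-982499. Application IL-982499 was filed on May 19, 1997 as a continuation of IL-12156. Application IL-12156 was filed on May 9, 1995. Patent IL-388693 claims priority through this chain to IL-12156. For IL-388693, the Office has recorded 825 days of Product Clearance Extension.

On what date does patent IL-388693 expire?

August 11, 2017

Earliest priority filing: 9 May 1995.
Base term: 9 May 1995 + 20 years → 9 May 2015.
Product Clearance Extension: 825 days (within the 949-day cap) → +825 days → 11 August 2017.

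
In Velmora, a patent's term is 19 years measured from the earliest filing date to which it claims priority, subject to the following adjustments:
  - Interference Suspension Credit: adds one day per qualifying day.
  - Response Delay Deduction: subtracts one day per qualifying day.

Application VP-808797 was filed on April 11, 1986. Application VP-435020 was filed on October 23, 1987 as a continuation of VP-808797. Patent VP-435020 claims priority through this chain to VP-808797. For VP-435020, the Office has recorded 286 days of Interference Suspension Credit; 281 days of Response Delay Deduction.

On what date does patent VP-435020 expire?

Earliest priority filing: 11 April 1986.
Base term: 11 April 1986 + 19 years → 11 April 2005.
Interference Suspension Credit: +286 days → 22 January 2006.
Response Delay Deduction: −281 days → 16 April 2005.

April 16, 2005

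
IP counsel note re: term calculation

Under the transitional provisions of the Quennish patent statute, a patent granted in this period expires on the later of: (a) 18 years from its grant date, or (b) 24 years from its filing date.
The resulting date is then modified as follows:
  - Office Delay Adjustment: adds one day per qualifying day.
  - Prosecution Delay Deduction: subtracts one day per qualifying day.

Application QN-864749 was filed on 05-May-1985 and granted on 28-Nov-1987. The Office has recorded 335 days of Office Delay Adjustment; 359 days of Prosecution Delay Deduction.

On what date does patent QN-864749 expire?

April 11, 2009

(a) grant + 18 years → 28 November 2005.
(b) filing + 24 years → 5 May 2009.
Later of the two: 5 May 2009.
Office Delay Adjustment: +335 days → 5 April 2010.
Prosecution Delay Deduction: −359 days → 11 April 2009.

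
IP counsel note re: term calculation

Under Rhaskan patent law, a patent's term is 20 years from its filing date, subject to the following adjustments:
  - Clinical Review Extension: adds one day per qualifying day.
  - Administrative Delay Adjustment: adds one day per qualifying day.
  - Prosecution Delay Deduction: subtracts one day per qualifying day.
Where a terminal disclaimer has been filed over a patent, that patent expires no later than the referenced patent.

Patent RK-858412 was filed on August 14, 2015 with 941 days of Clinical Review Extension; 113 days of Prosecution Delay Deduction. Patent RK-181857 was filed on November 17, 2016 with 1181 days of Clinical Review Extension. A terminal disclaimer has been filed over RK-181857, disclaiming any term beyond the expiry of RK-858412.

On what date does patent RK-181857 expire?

November 19, 2037

Natural term of RK-181857:
  Base: filing + 20 years → 17 November 2036.
  Clinical Review Extension: +1181 days → 11 February 2040.
Expiry of referenced patent RK-858412:
  Base: filing + 20 years → 14 August 2035.
  Clinical Review Extension: +941 days → 12 March 2038.
  Prosecution Delay Deduction: −113 days → 19 November 2037.
Terminal disclaimer: RK-181857 expires on the earlier of 11 February 2040 and 19 November 2037.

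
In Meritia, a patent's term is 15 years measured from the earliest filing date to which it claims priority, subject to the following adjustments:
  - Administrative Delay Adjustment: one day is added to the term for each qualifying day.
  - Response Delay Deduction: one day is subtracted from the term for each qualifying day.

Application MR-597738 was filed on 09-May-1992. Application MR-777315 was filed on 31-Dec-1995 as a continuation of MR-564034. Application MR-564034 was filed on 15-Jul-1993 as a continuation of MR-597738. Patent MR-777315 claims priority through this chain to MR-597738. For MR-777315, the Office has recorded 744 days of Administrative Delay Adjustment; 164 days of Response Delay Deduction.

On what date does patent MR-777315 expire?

December 9, 2008

Earliest priority filing: 9 May 1992.
Base term: 9 May 1992 + 15 years → 9 May 2007.
Administrative Delay Adjustment: +744 days → 22 May 2009.
Response Delay Deduction: −164 days → 9 December 2008.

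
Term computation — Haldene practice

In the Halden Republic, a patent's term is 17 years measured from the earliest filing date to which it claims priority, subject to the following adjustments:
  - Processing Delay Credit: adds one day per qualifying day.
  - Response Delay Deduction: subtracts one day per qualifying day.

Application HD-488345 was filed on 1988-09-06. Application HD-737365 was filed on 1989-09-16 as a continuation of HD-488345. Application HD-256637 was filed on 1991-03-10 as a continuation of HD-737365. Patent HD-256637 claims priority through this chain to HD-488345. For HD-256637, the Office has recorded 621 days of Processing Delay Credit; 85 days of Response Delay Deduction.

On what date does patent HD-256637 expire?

February 24, 2007

Earliest priority filing: 6 September 1988.
Base term: 6 September 1988 + 17 years → 6 September 2005.
Processing Delay Credit: +621 days → 20 May 2007.
Response Delay Deduction: −85 days → 24 February 2007.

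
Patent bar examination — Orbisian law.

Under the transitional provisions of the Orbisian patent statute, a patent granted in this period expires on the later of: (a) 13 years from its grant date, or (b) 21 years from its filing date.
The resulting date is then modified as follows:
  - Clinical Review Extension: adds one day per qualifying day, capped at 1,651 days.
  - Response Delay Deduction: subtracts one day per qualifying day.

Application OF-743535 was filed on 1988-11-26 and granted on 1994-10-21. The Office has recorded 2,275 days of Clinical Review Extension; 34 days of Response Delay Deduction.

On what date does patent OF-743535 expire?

May 1, 2014

(a) grant + 13 years → 21 October 2007.
(b) filing + 21 years → 26 November 2009.
Later of the two: 26 November 2009.
Clinical Review Extension: 2275 days claimed exceeds the 1651-day cap, so +1651 days → 4 June 2014.
Response Delay Deduction: −34 days → 1 May 2014.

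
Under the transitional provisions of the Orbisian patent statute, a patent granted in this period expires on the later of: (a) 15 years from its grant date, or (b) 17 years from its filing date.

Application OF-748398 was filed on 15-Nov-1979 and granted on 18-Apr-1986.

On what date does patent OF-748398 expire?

(a) grant + 15 years → 18 April 2001.
(b) filing + 17 years → 15 November 1996.
Later of the two: 18 April 2001.

April 18, 2001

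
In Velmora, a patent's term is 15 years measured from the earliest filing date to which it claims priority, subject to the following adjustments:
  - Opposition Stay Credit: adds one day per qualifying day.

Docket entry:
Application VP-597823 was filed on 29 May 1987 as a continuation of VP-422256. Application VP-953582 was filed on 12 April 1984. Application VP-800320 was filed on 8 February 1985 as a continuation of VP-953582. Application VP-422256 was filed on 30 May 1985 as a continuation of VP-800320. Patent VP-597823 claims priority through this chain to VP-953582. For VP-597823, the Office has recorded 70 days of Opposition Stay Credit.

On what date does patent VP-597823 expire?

1999-06-21

Earliest priority filing: 12 April 1984.
Base term: 12 April 1984 + 15 years → 12 April 1999.
Opposition Stay Credit: +70 days → 21 June 1999.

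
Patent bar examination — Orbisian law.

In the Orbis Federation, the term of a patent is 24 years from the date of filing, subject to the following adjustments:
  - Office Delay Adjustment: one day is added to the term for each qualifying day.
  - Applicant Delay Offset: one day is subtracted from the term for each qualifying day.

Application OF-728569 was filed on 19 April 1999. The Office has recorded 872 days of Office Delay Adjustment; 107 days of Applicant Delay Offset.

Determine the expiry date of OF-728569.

Base term: filing date + 24 years → 19 April 2023.
Office Delay Adjustment: +872 days → 7 September 2025.
Applicant Delay Offset: −107 days → 23 May 2025.

2025-05-23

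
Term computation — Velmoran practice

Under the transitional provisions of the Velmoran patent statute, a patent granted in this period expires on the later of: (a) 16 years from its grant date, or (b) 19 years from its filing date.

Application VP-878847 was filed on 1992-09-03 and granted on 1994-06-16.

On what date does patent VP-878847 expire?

(a) grant + 16 years → 16 June 2010.
(b) filing + 19 years → 3 September 2011.
Later of the two: 3 September 2011.

September 3, 2011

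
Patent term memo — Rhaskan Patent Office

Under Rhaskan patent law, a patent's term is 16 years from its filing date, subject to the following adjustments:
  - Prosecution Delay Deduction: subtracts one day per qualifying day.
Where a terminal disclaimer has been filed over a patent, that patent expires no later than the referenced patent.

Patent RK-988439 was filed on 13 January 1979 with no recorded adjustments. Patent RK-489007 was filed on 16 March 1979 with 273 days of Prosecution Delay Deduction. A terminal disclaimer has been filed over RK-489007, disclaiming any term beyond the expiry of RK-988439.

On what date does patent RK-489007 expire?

Natural term of RK-489007:
  Base: filing + 16 years → 16 March 1995.
  Prosecution Delay Deduction: −273 days → 16 June 1994.
Expiry of referenced patent RK-988439:
  Base: filing + 16 years → 13 January 1995.
Terminal disclaimer: RK-489007 expires on the earlier of 16 June 1994 and 13 January 1995.

June 16, 1994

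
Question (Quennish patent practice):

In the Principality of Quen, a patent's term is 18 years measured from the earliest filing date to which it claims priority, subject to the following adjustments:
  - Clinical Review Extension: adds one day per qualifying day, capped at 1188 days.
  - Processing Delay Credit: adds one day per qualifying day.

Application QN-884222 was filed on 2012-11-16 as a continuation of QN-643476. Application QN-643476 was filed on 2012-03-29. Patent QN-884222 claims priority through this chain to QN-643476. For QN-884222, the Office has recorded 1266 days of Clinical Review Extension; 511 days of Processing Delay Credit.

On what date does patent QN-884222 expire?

Earliest priority filing: 29 March 2012.
Base term: 29 March 2012 + 18 years → 29 March 2030.
Clinical Review Extension: 1266 days claimed exceeds the 1188-day cap, so +1188 days → 29 June 2033.
Processing Delay Credit: +511 days → 22 November 2034.

2034-11-22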